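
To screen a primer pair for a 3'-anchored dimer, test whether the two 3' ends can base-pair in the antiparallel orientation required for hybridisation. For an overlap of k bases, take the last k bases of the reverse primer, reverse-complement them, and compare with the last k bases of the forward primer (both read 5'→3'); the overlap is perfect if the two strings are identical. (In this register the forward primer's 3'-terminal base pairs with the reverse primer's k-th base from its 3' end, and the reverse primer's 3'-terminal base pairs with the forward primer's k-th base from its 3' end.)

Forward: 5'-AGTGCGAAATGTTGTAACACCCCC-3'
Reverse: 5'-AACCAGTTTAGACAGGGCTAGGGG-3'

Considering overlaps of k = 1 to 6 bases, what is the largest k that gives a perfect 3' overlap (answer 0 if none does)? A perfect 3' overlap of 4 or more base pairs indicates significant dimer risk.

Longest perfect overlap: 4 complementary base pairs; significant dimer risk (threshold 4).

Last 6 bases (5'→3') — forward …ACCCCC, reverse …TAGGGG.
Reverse complement of the reverse primer's last 6 bases: CCCCTA; its first k bases are the reverse complement of the reverse primer's last k bases, so a perfect k-base overlap needs the forward primer's last k bases to equal them.
Comparing (forward last k vs required): k=1: C vs C ✓; k=2: CC vs CC ✓; k=3: CCC vs CCC ✓; k=4: CCCC vs CCCC ✓; k=5: CCCCC vs CCCCT ✗; k=6: ACCCCC vs CCCCTA ✗.
Perfect overlaps at k = 1, 2, 3, 4; the largest is 4.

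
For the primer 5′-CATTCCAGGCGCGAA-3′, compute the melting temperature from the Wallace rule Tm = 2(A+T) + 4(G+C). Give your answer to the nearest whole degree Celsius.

48°C

Base counts: A=4, T=2, G=4, C=5 (length 15).
Tm = 2·(4+2) + 4·(4+5) = 2·6 + 4·9 = 12 + 36 = 48°C.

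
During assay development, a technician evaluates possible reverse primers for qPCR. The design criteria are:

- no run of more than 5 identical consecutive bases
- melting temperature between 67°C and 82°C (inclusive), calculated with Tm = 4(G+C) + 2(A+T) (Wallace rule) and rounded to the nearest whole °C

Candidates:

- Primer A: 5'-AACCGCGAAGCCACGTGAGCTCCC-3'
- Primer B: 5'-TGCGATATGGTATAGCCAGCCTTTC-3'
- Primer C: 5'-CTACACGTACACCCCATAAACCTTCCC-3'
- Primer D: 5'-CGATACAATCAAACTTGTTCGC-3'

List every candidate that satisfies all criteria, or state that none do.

Primer A, Primer B and Primer C.

Primer A (24 nt, A=6 T=2 G=6 C=10): longest run = 3 ✓; Tm = 2·8 + 4·16 = 80°C ✓ — passes.
Primer B (25 nt, A=5 T=8 G=6 C=6): longest run = 3 ✓; Tm = 2·13 + 4·12 = 74°C ✓ — passes.
Primer C (27 nt, A=8 T=5 G=1 C=13): longest run = 4 ✓; Tm = 2·13 + 4·14 = 82°C ✓ — passes.
Primer D (22 nt, A=7 T=6 G=3 C=6): longest run = 3 ✓; Tm = 2·13 + 4·9 = 62°C, outside 67–82°C ✗ — fails.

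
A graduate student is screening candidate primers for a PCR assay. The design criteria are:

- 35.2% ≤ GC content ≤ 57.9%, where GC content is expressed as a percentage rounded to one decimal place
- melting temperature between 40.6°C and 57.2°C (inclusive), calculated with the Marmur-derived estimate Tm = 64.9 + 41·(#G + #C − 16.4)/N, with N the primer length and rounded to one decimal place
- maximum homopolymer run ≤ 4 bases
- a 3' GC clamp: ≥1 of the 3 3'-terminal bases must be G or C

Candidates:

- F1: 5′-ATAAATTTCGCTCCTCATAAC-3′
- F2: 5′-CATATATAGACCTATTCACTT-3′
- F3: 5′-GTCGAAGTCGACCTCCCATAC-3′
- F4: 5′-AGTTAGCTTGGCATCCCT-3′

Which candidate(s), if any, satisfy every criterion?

F3 and F4.

F1 (21 nt, A=7 T=7 G=1 C=6): GC 7/21 = 33.3%, outside 35.2–57.9% ✗; Tm = 64.9 + 41·(7 − 16.4)/21 = 46.5°C ✓; longest run = 3 ✓; 3' end AAC has 1 G/C ✓ — fails.
F2 (21 nt, A=7 T=8 G=1 C=5): GC 6/21 = 28.6%, outside 35.2–57.9% ✗; Tm = 64.9 + 41·(6 − 16.4)/21 = 44.6°C ✓; longest run = 2 ✓; 3' end CTT has 1 G/C ✓ — fails.
F3 (21 nt, A=5 T=4 G=4 C=8): GC 12/21 = 57.1% ✓; Tm = 64.9 + 41·(12 − 16.4)/21 = 56.3°C ✓; longest run = 3 ✓; 3' end TAC has 1 G/C ✓ — passes.
F4 (18 nt, A=3 T=6 G=4 C=5): GC 9/18 = 50.0% ✓; Tm = 64.9 + 41·(9 − 16.4)/18 = 48.0°C ✓; longest run = 3 ✓; 3' end CCT has 2 G/C ✓ — passes.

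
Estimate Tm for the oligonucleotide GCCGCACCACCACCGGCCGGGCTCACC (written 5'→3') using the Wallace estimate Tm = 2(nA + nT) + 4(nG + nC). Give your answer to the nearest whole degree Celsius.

Base counts: A=4, T=1, G=7, C=15 (length 27).
Tm = 2·(4+1) + 4·(7+15) = 2·5 + 4·22 = 10 + 88 = 98°C.

98°C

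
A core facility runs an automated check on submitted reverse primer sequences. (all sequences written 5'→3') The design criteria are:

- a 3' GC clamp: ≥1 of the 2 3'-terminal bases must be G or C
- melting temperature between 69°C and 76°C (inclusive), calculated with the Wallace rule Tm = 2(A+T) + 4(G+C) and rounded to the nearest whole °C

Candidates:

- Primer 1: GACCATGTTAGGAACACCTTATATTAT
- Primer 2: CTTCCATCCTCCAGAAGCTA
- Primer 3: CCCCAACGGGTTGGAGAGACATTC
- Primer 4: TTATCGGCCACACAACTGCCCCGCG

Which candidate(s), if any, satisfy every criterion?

Primer 1 (27 nt, A=9 T=9 G=4 C=5): 3' end AT has 0 G/C, need ≥1 ✗; Tm = 2·18 + 4·9 = 72°C ✓ — fails.
Primer 2 (20 nt, A=5 T=5 G=2 C=8): 3' end TA has 0 G/C, need ≥1 ✗; Tm = 2·10 + 4·10 = 60°C, outside 69–76°C ✗ — fails.
Primer 3 (24 nt, A=6 T=4 G=7 C=7): 3' end TC has 1 G/C ✓; Tm = 2·10 + 4·14 = 76°C ✓ — passes.
Primer 4 (25 nt, A=5 T=4 G=5 C=11): 3' end CG has 2 G/C ✓; Tm = 2·9 + 4·16 = 82°C, outside 69–76°C ✗ — fails.

Primer 3 only.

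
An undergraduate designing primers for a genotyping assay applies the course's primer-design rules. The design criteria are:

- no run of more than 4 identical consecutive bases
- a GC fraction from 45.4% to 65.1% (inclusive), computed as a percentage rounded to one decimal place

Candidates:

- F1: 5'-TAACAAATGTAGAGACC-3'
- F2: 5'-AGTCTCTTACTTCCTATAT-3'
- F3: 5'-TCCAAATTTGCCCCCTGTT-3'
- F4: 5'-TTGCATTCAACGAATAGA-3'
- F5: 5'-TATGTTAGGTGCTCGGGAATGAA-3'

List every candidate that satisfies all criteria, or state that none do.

None of the candidates satisfy all criteria.

F1 (17 nt, A=8 T=3 G=3 C=3): longest run = 3 ✓; GC 6/17 = 35.3%, outside 45.4–65.1% ✗ — fails.
F2 (19 nt, A=4 T=9 G=1 C=5): longest run = 2 ✓; GC 6/19 = 31.6%, outside 45.4–65.1% ✗ — fails.
F3 (19 nt, A=3 T=7 G=2 C=7): longest run = 5, exceeds 4 ✗; GC 9/19 = 47.4% ✓ — fails.
F4 (18 nt, A=7 T=5 G=3 C=3): longest run = 2 ✓; GC 6/18 = 33.3%, outside 45.4–65.1% ✗ — fails.
F5 (23 nt, A=6 T=7 G=8 C=2): longest run = 3 ✓; GC 10/23 = 43.5%, outside 45.4–65.1% ✗ — fails.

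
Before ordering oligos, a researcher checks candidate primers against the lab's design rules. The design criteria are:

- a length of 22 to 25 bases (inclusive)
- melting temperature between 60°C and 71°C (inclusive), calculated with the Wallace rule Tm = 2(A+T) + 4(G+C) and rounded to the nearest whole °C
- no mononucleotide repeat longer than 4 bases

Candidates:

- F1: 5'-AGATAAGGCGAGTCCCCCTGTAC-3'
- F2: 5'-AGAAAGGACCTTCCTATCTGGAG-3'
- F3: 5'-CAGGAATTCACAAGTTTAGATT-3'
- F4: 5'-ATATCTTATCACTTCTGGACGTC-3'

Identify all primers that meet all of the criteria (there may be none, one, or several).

F1 (23 nt, A=6 T=4 G=6 C=7): length 23 ✓; Tm = 2·10 + 4·13 = 72°C, outside 60–71°C ✗; longest run = 5, exceeds 4 ✗ — fails.
F2 (23 nt, A=7 T=5 G=6 C=5): length 23 ✓; Tm = 2·12 + 4·11 = 68°C ✓; longest run = 3 ✓ — passes.
F3 (22 nt, A=8 T=7 G=4 C=3): length 22 ✓; Tm = 2·15 + 4·7 = 58°C, outside 60–71°C ✗; longest run = 3 ✓ — fails.
F4 (23 nt, A=5 T=9 G=3 C=6): length 23 ✓; Tm = 2·14 + 4·9 = 64°C ✓; longest run = 2 ✓ — passes.

F2 and F4.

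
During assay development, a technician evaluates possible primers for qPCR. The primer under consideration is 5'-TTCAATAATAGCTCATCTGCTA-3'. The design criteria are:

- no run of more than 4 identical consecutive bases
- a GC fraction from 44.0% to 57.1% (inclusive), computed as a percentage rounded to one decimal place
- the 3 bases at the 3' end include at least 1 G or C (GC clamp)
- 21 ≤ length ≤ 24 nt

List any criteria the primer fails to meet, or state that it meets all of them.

Fails: GC content.

Base counts: A=7, T=8, G=2, C=5 (length 22).
homopolymer run: longest run = 2 ✓
GC content: GC 7/22 = 31.8%, outside 44.0–57.1% ✗
GC clamp: 3' end CTA has 1 G/C ✓
length: length 22 ✓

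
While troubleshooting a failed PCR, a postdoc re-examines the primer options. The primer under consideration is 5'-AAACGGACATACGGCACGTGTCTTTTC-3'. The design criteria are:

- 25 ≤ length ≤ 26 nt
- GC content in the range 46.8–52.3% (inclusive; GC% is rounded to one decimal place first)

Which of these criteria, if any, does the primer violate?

Base counts: A=7, T=7, G=6, C=7 (length 27).
length: length 27, outside 25–26 ✗
GC content: GC 13/27 = 48.1% ✓

Fails: length.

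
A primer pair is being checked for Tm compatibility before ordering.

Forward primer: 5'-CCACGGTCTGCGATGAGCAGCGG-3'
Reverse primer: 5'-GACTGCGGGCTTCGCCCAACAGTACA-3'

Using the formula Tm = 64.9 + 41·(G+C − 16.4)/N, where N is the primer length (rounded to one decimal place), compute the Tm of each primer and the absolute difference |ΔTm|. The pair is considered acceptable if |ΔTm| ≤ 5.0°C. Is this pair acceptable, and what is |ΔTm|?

Forward: G+C = 16, N = 23 → Tm = 64.9 + 41·(16 − 16.4)/23 = 64.2°C.
Reverse: G+C = 16, N = 26 → Tm = 64.9 + 41·(16 − 16.4)/26 = 64.3°C.
|ΔTm| = |64.2 − 64.3| = 0.1°C, ≤ 5.0°C.

|ΔTm| = 0.1°C; the pair is acceptable.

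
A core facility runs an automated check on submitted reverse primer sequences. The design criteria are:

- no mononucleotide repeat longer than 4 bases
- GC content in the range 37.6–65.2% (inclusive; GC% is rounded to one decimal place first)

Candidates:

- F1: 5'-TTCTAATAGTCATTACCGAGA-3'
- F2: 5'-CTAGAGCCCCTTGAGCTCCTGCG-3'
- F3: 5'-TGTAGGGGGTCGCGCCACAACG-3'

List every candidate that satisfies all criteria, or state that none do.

F2 only.

F1 (21 nt, A=7 T=7 G=3 C=4): longest run = 2 ✓; GC 7/21 = 33.3%, outside 37.6–65.2% ✗ — fails.
F2 (23 nt, A=3 T=5 G=6 C=9): longest run = 4 ✓; GC 15/23 = 65.2% ✓ — passes.
F3 (22 nt, A=4 T=3 G=9 C=6): longest run = 5, exceeds 4 ✗; GC 15/22 = 68.2%, outside 37.6–65.2% ✗ — fails.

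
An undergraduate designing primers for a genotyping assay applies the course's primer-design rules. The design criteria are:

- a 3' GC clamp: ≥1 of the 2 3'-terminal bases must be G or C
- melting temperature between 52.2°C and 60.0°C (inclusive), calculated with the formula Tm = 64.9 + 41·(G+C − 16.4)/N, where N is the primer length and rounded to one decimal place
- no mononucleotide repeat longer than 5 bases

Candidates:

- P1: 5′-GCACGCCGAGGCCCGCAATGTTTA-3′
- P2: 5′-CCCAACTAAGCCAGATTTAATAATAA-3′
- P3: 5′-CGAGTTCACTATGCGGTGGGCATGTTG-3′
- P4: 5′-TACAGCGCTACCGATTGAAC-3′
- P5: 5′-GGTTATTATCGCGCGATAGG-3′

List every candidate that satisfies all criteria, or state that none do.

None of the candidates satisfy all criteria.

P1 (24 nt, A=5 T=4 G=7 C=8): 3' end TA has 0 G/C, need ≥1 ✗; Tm = 64.9 + 41·(15 − 16.4)/24 = 62.5°C, outside 52.2–60.0°C ✗; longest run = 3 ✓ — fails.
P2 (26 nt, A=12 T=6 G=2 C=6): 3' end AA has 0 G/C, need ≥1 ✗; Tm = 64.9 + 41·(8 − 16.4)/26 = 51.7°C, outside 52.2–60.0°C ✗; longest run = 3 ✓ — fails.
P3 (27 nt, A=4 T=8 G=10 C=5): 3' end TG has 1 G/C ✓; Tm = 64.9 + 41·(15 − 16.4)/27 = 62.8°C, outside 52.2–60.0°C ✗; longest run = 3 ✓ — fails.
P4 (20 nt, A=6 T=4 G=4 C=6): 3' end AC has 1 G/C ✓; Tm = 64.9 + 41·(10 − 16.4)/20 = 51.8°C, outside 52.2–60.0°C ✗; longest run = 2 ✓ — fails.
P5 (20 nt, A=4 T=6 G=7 C=3): 3' end GG has 2 G/C ✓; Tm = 64.9 + 41·(10 − 16.4)/20 = 51.8°C, outside 52.2–60.0°C ✗; longest run = 2 ✓ — fails.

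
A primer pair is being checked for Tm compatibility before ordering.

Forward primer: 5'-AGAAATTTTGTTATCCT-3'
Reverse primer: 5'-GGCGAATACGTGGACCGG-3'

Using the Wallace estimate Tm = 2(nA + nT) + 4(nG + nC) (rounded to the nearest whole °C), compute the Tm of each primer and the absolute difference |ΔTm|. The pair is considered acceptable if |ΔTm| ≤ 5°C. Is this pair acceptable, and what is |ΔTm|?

|ΔTm| = 18°C; the pair is not acceptable.

Forward: A=5 T=8 G=2 C=2 → Tm = 2·13 + 4·4 = 42°C.
Reverse: A=4 T=2 G=8 C=4 → Tm = 2·6 + 4·12 = 60°C.
|ΔTm| = |42 − 60| = 18°C, > 5°C.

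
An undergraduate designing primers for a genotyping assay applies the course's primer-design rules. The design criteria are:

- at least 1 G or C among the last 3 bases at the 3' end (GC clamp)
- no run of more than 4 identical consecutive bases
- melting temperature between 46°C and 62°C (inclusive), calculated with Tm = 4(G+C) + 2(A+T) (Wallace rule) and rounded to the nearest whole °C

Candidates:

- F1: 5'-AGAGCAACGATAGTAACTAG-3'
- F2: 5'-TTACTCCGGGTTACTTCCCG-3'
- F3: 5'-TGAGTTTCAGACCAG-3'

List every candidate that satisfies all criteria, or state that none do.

F1 and F2.

F1 (20 nt, A=9 T=3 G=5 C=3): 3' end TAG has 1 G/C ✓; longest run = 2 ✓; Tm = 2·12 + 4·8 = 56°C ✓ — passes.
F2 (20 nt, A=2 T=7 G=4 C=7): 3' end CCG has 3 G/C ✓; longest run = 3 ✓; Tm = 2·9 + 4·11 = 62°C ✓ — passes.
F3 (15 nt, A=4 T=4 G=4 C=3): 3' end CAG has 2 G/C ✓; longest run = 3 ✓; Tm = 2·8 + 4·7 = 44°C, outside 46–62°C ✗ — fails.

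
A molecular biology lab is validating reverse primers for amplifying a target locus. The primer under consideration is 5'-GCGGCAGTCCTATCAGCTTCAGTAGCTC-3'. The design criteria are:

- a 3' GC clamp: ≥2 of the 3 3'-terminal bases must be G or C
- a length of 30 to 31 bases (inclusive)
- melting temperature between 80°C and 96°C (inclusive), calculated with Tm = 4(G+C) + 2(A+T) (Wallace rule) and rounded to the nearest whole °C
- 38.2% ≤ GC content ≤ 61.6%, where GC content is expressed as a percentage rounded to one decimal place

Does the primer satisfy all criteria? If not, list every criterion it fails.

Fails: length.

Base counts: A=5, T=7, G=7, C=9 (length 28).
GC clamp: 3' end CTC has 2 G/C ✓
length: length 28, outside 30–31 ✗
Tm: Tm = 2·12 + 4·16 = 88°C ✓
GC content: GC 16/28 = 57.1% ✓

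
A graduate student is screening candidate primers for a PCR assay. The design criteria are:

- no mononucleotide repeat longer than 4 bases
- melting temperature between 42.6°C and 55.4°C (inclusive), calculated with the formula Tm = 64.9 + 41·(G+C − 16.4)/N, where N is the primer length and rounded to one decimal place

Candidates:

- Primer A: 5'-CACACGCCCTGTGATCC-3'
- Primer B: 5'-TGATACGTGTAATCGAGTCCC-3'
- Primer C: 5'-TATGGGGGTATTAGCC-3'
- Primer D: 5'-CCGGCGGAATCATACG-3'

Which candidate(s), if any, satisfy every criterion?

Primer A (17 nt, A=3 T=3 G=3 C=8): longest run = 3 ✓; Tm = 64.9 + 41·(11 − 16.4)/17 = 51.9°C ✓ — passes.
Primer B (21 nt, A=5 T=6 G=5 C=5): longest run = 3 ✓; Tm = 64.9 + 41·(10 − 16.4)/21 = 52.4°C ✓ — passes.
Primer C (16 nt, A=3 T=5 G=6 C=2): longest run = 5, exceeds 4 ✗; Tm = 64.9 + 41·(8 − 16.4)/16 = 43.4°C ✓ — fails.
Primer D (16 nt, A=4 T=2 G=5 C=5): longest run = 2 ✓; Tm = 64.9 + 41·(10 − 16.4)/16 = 48.5°C ✓ — passes.

Primer A, Primer B and Primer D.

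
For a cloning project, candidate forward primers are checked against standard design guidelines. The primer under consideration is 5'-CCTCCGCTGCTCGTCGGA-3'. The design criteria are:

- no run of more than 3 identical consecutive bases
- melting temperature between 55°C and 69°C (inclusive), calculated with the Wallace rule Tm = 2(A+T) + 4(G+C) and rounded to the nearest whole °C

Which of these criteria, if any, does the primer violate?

Meets all criteria.

Base counts: A=1, T=4, G=5, C=8 (length 18).
homopolymer run: longest run = 2 ✓
Tm: Tm = 2·5 + 4·13 = 62°C ✓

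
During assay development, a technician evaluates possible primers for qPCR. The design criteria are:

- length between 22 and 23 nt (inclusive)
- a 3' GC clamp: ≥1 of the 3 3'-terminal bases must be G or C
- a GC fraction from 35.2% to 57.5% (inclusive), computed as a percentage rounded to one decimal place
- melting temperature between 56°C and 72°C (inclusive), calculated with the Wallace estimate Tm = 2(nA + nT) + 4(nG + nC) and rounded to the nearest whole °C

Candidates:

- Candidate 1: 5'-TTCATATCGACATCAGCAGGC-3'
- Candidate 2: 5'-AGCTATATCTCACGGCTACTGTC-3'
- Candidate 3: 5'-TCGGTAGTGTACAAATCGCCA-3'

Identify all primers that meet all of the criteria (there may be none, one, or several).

Candidate 2 only.

Candidate 1 (21 nt, A=6 T=5 G=4 C=6): length 21, outside 22–23 ✗; 3' end GGC has 3 G/C ✓; GC 10/21 = 47.6% ✓; Tm = 2·11 + 4·10 = 62°C ✓ — fails.
Candidate 2 (23 nt, A=5 T=7 G=4 C=7): length 23 ✓; 3' end GTC has 2 G/C ✓; GC 11/23 = 47.8% ✓; Tm = 2·12 + 4·11 = 68°C ✓ — passes.
Candidate 3 (21 nt, A=6 T=5 G=5 C=5): length 21, outside 22–23 ✗; 3' end CCA has 2 G/C ✓; GC 10/21 = 47.6% ✓; Tm = 2·11 + 4·10 = 62°C ✓ — fails.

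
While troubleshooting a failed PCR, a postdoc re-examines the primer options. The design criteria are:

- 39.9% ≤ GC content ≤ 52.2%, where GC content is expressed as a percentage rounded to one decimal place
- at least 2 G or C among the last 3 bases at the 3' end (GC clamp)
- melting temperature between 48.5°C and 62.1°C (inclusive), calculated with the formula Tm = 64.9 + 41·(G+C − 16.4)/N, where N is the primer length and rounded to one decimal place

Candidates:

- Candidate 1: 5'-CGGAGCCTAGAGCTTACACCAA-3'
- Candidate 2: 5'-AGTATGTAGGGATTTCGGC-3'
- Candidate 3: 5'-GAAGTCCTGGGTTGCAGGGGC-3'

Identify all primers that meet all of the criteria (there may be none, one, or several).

Candidate 2 only.

Candidate 1 (22 nt, A=7 T=3 G=5 C=7): GC 12/22 = 54.5%, outside 39.9–52.2% ✗; 3' end CAA has 1 G/C, need ≥2 ✗; Tm = 64.9 + 41·(12 − 16.4)/22 = 56.7°C ✓ — fails.
Candidate 2 (19 nt, A=4 T=6 G=7 C=2): GC 9/19 = 47.4% ✓; 3' end GGC has 3 G/C ✓; Tm = 64.9 + 41·(9 − 16.4)/19 = 48.9°C ✓ — passes.
Candidate 3 (21 nt, A=3 T=4 G=10 C=4): GC 14/21 = 66.7%, outside 39.9–52.2% ✗; 3' end GGC has 3 G/C ✓; Tm = 64.9 + 41·(14 − 16.4)/21 = 60.2°C ✓ — fails.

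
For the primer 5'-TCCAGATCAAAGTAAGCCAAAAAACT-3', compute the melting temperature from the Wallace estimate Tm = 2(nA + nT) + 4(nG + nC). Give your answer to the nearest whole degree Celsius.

70°C

Base counts: A=13, T=4, G=3, C=6 (length 26).
Tm = 2·(13+4) + 4·(3+6) = 2·17 + 4·9 = 34 + 36 = 70°C.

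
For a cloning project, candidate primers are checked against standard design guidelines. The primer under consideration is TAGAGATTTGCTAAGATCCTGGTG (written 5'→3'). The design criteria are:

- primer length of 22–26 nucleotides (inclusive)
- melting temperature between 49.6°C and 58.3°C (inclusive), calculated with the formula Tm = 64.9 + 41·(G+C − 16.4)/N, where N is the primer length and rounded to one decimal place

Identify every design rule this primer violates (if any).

Base counts: A=6, T=8, G=7, C=3 (length 24).
length: length 24 ✓
Tm: Tm = 64.9 + 41·(10 − 16.4)/24 = 54.0°C ✓

Meets all criteria.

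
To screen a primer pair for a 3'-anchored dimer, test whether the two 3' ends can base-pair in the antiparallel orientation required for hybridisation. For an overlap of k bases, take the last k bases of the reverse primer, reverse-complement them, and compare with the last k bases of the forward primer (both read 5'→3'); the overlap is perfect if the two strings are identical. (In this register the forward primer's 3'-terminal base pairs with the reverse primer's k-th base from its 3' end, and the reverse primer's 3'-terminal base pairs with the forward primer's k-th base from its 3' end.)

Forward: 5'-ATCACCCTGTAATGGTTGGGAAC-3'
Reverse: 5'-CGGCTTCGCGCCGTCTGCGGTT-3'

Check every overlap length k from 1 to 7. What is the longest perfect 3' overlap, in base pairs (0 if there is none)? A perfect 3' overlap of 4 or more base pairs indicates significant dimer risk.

Last 7 bases (5'→3') — forward …TGGGAAC, reverse …TGCGGTT.
Reverse complement of the reverse primer's last 7 bases: AACCGCA; its first k bases are the reverse complement of the reverse primer's last k bases, so a perfect k-base overlap needs the forward primer's last k bases to equal them.
Comparing (forward last k vs required): k=1: C vs A ✗; k=2: AC vs AA ✗; k=3: AAC vs AAC ✓; k=4: GAAC vs AACC ✗; k=5: GGAAC vs AACCG ✗; k=6: GGGAAC vs AACCGC ✗; k=7: TGGGAAC vs AACCGCA ✗.
Only k = 3 is perfect, so the longest perfect 3' overlap is 3.

Longest perfect overlap: 3 complementary base pairs; below the dimer-risk threshold (threshold 4).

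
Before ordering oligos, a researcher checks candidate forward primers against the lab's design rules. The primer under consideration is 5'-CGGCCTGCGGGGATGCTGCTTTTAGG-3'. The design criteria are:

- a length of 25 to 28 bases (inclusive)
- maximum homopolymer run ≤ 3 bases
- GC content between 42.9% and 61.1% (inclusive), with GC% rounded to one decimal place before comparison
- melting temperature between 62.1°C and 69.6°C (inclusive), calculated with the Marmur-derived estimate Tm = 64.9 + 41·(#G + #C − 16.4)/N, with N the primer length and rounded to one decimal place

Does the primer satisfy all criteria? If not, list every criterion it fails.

Fails: homopolymer run, GC content.

Base counts: A=2, T=7, G=11, C=6 (length 26).
length: length 26 ✓
homopolymer run: longest run = 4, exceeds 3 ✗
GC content: GC 17/26 = 65.4%, outside 42.9–61.1% ✗
Tm: Tm = 64.9 + 41·(17 − 16.4)/26 = 65.8°C ✓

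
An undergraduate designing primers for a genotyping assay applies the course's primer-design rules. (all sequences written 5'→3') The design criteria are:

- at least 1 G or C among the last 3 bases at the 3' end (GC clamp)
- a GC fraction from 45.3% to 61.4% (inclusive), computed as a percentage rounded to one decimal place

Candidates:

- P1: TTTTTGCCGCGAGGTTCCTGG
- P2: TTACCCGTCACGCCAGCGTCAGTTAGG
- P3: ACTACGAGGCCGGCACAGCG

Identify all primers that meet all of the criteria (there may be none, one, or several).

P1 and P2.

P1 (21 nt, A=1 T=8 G=7 C=5): 3' end TGG has 2 G/C ✓; GC 12/21 = 57.1% ✓ — passes.
P2 (27 nt, A=5 T=6 G=7 C=9): 3' end AGG has 2 G/C ✓; GC 16/27 = 59.3% ✓ — passes.
P3 (20 nt, A=5 T=1 G=7 C=7): 3' end GCG has 3 G/C ✓; GC 14/20 = 70.0%, outside 45.3–61.4% ✗ — fails.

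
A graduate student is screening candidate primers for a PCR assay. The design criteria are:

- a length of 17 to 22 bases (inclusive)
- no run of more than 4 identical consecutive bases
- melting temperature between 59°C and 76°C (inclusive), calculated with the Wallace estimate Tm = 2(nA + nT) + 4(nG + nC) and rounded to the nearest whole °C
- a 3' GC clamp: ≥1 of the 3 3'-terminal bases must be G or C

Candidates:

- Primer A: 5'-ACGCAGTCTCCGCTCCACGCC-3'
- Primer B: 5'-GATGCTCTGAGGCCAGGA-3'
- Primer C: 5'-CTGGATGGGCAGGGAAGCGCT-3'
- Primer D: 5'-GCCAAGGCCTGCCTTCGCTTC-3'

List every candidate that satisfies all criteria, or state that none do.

Primer A, Primer C and Primer D.

Primer A (21 nt, A=3 T=3 G=4 C=11): length 21 ✓; longest run = 2 ✓; Tm = 2·6 + 4·15 = 72°C ✓; 3' end GCC has 3 G/C ✓ — passes.
Primer B (18 nt, A=4 T=3 G=7 C=4): length 18 ✓; longest run = 2 ✓; Tm = 2·7 + 4·11 = 58°C, outside 59–76°C ✗; 3' end GGA has 2 G/C ✓ — fails.
Primer C (21 nt, A=4 T=3 G=10 C=4): length 21 ✓; longest run = 3 ✓; Tm = 2·7 + 4·14 = 70°C ✓; 3' end GCT has 2 G/C ✓ — passes.
Primer D (21 nt, A=2 T=5 G=5 C=9): length 21 ✓; longest run = 2 ✓; Tm = 2·7 + 4·14 = 70°C ✓; 3' end TTC has 1 G/C ✓ — passes.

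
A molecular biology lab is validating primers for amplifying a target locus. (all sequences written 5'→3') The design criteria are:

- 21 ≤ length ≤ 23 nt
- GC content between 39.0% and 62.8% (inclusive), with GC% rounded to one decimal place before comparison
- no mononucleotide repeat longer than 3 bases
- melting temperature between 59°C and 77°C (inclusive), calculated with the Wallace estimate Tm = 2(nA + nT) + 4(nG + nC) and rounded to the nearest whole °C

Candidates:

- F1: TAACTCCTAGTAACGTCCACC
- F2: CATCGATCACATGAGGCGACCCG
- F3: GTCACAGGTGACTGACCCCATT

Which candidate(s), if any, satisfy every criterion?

F1 and F2.

F1 (21 nt, A=6 T=5 G=2 C=8): length 21 ✓; GC 10/21 = 47.6% ✓; longest run = 2 ✓; Tm = 2·11 + 4·10 = 62°C ✓ — passes.
F2 (23 nt, A=6 T=3 G=6 C=8): length 23 ✓; GC 14/23 = 60.9% ✓; longest run = 3 ✓; Tm = 2·9 + 4·14 = 74°C ✓ — passes.
F3 (22 nt, A=5 T=5 G=5 C=7): length 22 ✓; GC 12/22 = 54.5% ✓; longest run = 4, exceeds 3 ✗; Tm = 2·10 + 4·12 = 68°C ✓ — fails.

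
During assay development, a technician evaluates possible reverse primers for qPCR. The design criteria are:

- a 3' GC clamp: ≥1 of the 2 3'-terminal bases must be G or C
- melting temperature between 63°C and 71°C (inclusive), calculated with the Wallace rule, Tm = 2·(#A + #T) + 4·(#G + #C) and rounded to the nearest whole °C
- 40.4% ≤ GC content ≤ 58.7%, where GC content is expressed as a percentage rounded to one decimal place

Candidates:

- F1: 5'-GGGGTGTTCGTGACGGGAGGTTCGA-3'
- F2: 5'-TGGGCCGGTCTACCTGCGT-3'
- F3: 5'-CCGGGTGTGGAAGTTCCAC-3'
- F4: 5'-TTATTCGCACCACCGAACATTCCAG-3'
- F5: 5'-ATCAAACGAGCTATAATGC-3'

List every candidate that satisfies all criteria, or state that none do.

F1 (25 nt, A=3 T=6 G=13 C=3): 3' end GA has 1 G/C ✓; Tm = 2·9 + 4·16 = 82°C, outside 63–71°C ✗; GC 16/25 = 64.0%, outside 40.4–58.7% ✗ — fails.
F2 (19 nt, A=1 T=5 G=7 C=6): 3' end GT has 1 G/C ✓; Tm = 2·6 + 4·13 = 64°C ✓; GC 13/19 = 68.4%, outside 40.4–58.7% ✗ — fails.
F3 (19 nt, A=3 T=4 G=7 C=5): 3' end AC has 1 G/C ✓; Tm = 2·7 + 4·12 = 62°C, outside 63–71°C ✗; GC 12/19 = 63.2%, outside 40.4–58.7% ✗ — fails.
F4 (25 nt, A=7 T=6 G=3 C=9): 3' end AG has 1 G/C ✓; Tm = 2·13 + 4·12 = 74°C, outside 63–71°C ✗; GC 12/25 = 48.0% ✓ — fails.
F5 (19 nt, A=8 T=4 G=3 C=4): 3' end GC has 2 G/C ✓; Tm = 2·12 + 4·7 = 52°C, outside 63–71°C ✗; GC 7/19 = 36.8%, outside 40.4–58.7% ✗ — fails.

None of the candidates satisfy all criteria.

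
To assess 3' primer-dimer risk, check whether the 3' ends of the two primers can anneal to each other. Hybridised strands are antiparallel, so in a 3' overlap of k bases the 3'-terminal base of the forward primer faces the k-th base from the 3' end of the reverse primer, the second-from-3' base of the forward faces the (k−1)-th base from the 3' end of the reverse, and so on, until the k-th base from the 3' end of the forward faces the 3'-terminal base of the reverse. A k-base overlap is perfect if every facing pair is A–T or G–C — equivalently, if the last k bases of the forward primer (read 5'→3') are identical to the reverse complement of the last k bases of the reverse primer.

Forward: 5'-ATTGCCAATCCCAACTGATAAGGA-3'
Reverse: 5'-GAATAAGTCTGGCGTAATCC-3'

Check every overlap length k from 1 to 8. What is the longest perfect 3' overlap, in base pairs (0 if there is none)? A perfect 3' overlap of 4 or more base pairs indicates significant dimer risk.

Last 8 bases (5'→3') — forward …GATAAGGA, reverse …CGTAATCC.
Reverse complement of the reverse primer's last 8 bases: GGATTACG; its first k bases are the reverse complement of the reverse primer's last k bases, so a perfect k-base overlap needs the forward primer's last k bases to equal them.
Comparing (forward last k vs required): k=1: A vs G ✗; k=2: GA vs GG ✗; k=3: GGA vs GGA ✓; k=4: AGGA vs GGAT ✗; k=5: AAGGA vs GGATT ✗; k=6: TAAGGA vs GGATTA ✗; k=7: ATAAGGA vs GGATTAC ✗; k=8: GATAAGGA vs GGATTACG ✗.
Only k = 3 is perfect, so the longest perfect 3' overlap is 3.

Longest perfect overlap: 3 complementary base pairs; below the dimer-risk threshold (threshold 4).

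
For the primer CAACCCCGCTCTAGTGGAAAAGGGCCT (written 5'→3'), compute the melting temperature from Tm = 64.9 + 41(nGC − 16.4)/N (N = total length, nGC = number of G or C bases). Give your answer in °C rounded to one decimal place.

64.3°C

Base counts: A=7, T=4, G=7, C=9; G+C = 16, N = 27.
Tm = 64.9 + 41·(16 − 16.4)/27 = 64.9 + -16.40/27 = 64.3°C.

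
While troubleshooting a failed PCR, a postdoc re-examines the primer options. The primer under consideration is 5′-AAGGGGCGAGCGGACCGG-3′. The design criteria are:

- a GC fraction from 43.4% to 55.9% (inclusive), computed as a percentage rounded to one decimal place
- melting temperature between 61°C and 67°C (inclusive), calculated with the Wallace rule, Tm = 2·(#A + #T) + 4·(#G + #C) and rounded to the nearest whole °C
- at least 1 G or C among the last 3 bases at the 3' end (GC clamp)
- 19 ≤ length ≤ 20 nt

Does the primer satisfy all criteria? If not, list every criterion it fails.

Base counts: A=4, T=0, G=10, C=4 (length 18).
GC content: GC 14/18 = 77.8%, outside 43.4–55.9% ✗
Tm: Tm = 2·4 + 4·14 = 64°C ✓
GC clamp: 3' end CGG has 3 G/C ✓
length: length 18, outside 19–20 ✗

Fails: GC content, length.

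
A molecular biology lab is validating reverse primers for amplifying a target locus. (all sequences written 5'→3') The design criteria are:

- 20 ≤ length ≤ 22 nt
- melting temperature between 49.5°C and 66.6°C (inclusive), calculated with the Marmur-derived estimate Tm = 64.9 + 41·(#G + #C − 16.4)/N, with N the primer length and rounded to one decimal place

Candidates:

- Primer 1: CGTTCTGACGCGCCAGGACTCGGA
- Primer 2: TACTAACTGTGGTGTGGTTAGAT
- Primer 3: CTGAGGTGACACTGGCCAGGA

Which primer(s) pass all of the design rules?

Primer 3 only.

Primer 1 (24 nt, A=4 T=4 G=8 C=8): length 24, outside 20–22 ✗; Tm = 64.9 + 41·(16 − 16.4)/24 = 64.2°C ✓ — fails.
Primer 2 (23 nt, A=5 T=9 G=7 C=2): length 23, outside 20–22 ✗; Tm = 64.9 + 41·(9 − 16.4)/23 = 51.7°C ✓ — fails.
Primer 3 (21 nt, A=5 T=3 G=8 C=5): length 21 ✓; Tm = 64.9 + 41·(13 − 16.4)/21 = 58.3°C ✓ — passes.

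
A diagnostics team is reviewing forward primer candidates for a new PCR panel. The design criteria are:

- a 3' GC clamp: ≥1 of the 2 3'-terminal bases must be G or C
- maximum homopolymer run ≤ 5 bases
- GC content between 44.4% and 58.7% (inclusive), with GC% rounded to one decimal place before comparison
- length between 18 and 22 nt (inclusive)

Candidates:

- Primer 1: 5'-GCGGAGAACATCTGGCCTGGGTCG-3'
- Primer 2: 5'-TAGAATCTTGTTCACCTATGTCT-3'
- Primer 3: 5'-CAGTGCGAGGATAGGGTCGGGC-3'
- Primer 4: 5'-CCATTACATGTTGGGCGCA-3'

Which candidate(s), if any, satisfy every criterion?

Primer 1 (24 nt, A=4 T=4 G=10 C=6): 3' end CG has 2 G/C ✓; longest run = 3 ✓; GC 16/24 = 66.7%, outside 44.4–58.7% ✗; length 24, outside 18–22 ✗ — fails.
Primer 2 (23 nt, A=5 T=10 G=3 C=5): 3' end CT has 1 G/C ✓; longest run = 2 ✓; GC 8/23 = 34.8%, outside 44.4–58.7% ✗; length 23, outside 18–22 ✗ — fails.
Primer 3 (22 nt, A=4 T=3 G=11 C=4): 3' end GC has 2 G/C ✓; longest run = 3 ✓; GC 15/22 = 68.2%, outside 44.4–58.7% ✗; length 22 ✓ — fails.
Primer 4 (19 nt, A=4 T=5 G=5 C=5): 3' end CA has 1 G/C ✓; longest run = 3 ✓; GC 10/19 = 52.6% ✓; length 19 ✓ — passes.

Primer 4 only.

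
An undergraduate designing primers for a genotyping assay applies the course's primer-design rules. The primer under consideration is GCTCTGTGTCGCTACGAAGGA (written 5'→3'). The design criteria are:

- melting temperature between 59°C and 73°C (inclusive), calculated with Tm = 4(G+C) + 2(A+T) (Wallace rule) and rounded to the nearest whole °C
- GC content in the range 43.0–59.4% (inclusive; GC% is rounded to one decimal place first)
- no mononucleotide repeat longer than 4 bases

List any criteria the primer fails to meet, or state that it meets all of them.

Meets all criteria.

Base counts: A=4, T=5, G=7, C=5 (length 21).
Tm: Tm = 2·9 + 4·12 = 66°C ✓
GC content: GC 12/21 = 57.1% ✓
homopolymer run: longest run = 2 ✓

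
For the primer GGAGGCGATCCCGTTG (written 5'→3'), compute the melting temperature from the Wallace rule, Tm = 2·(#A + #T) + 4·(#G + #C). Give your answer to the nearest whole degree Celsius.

54°C

Base counts: A=2, T=3, G=7, C=4 (length 16).
Tm = 2·(2+3) + 4·(7+4) = 2·5 + 4·11 = 10 + 44 = 54°C.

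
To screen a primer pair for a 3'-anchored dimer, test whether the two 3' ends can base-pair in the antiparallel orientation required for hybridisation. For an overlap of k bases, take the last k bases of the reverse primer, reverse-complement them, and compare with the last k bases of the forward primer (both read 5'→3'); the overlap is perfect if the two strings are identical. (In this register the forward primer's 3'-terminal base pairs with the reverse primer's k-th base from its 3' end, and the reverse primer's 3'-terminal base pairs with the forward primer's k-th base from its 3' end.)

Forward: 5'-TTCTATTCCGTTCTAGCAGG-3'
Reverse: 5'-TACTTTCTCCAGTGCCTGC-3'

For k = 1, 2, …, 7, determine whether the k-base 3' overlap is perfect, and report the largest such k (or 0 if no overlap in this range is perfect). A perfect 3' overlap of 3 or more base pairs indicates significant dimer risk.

Longest perfect overlap: 5 complementary base pairs; significant dimer risk (threshold 3).

Last 7 bases (5'→3') — forward …TAGCAGG, reverse …TGCCTGC.
Reverse complement of the reverse primer's last 7 bases: GCAGGCA; its first k bases are the reverse complement of the reverse primer's last k bases, so a perfect k-base overlap needs the forward primer's last k bases to equal them.
Comparing (forward last k vs required): k=1: G vs G ✓; k=2: GG vs GC ✗; k=3: AGG vs GCA ✗; k=4: CAGG vs GCAG ✗; k=5: GCAGG vs GCAGG ✓; k=6: AGCAGG vs GCAGGC ✗; k=7: TAGCAGG vs GCAGGCA ✗.
Perfect overlaps at k = 1, 5; the largest is 5.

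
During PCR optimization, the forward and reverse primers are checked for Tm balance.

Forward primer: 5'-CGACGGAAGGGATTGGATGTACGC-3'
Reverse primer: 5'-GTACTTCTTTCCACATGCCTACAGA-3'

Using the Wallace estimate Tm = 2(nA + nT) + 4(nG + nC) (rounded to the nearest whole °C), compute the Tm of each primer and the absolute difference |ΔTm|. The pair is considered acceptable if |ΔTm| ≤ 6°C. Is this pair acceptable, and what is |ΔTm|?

|ΔTm| = 4°C; the pair is acceptable.

Forward: A=6 T=4 G=10 C=4 → Tm = 2·10 + 4·14 = 76°C.
Reverse: A=6 T=8 G=3 C=8 → Tm = 2·14 + 4·11 = 72°C.
|ΔTm| = |76 − 72| = 4°C, ≤ 6°C.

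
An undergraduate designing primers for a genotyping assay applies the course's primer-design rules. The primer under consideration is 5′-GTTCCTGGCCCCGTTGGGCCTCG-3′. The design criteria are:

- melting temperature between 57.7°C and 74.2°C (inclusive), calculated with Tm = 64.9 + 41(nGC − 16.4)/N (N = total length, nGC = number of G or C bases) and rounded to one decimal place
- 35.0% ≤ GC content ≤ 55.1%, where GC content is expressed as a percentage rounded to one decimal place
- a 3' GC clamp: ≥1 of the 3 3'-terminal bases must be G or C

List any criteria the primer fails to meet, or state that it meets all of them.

Base counts: A=0, T=6, G=8, C=9 (length 23).
Tm: Tm = 64.9 + 41·(17 − 16.4)/23 = 66.0°C ✓
GC content: GC 17/23 = 73.9%, outside 35.0–55.1% ✗
GC clamp: 3' end TCG has 2 G/C ✓

Fails: GC content.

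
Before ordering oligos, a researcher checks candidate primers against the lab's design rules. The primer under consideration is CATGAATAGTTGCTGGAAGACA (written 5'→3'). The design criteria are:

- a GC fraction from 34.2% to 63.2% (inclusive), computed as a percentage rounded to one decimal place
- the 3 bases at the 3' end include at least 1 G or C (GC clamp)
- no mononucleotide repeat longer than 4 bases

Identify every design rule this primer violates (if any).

Base counts: A=8, T=5, G=6, C=3 (length 22).
GC content: GC 9/22 = 40.9% ✓
GC clamp: 3' end ACA has 1 G/C ✓
homopolymer run: longest run = 2 ✓

Meets all criteria.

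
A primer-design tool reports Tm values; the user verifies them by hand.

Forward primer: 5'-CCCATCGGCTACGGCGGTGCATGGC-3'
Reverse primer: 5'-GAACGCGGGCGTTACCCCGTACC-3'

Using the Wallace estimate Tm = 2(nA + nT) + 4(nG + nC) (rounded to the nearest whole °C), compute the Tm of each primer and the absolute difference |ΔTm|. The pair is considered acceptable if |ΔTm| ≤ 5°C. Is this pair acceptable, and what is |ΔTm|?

Forward: A=3 T=4 G=9 C=9 → Tm = 2·7 + 4·18 = 86°C.
Reverse: A=4 T=3 G=7 C=9 → Tm = 2·7 + 4·16 = 78°C.
|ΔTm| = |86 − 78| = 8°C, > 5°C.

|ΔTm| = 8°C; the pair is not acceptable.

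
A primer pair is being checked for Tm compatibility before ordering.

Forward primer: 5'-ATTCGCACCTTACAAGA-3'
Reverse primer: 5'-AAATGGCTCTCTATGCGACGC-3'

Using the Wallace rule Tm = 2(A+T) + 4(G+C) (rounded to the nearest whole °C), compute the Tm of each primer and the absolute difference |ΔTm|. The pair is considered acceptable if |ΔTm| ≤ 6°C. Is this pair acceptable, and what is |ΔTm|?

Forward: A=6 T=4 G=2 C=5 → Tm = 2·10 + 4·7 = 48°C.
Reverse: A=5 T=5 G=5 C=6 → Tm = 2·10 + 4·11 = 64°C.
|ΔTm| = |48 − 64| = 16°C, > 6°C.

|ΔTm| = 16°C; the pair is not acceptable.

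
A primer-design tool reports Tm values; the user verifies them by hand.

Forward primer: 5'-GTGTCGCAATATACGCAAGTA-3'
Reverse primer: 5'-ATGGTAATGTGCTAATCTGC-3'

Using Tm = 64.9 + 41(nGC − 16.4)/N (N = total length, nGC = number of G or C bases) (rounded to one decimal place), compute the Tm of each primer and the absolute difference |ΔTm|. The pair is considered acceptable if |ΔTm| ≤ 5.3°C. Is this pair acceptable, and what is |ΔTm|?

|ΔTm| = 2.8°C; the pair is acceptable.

Forward: G+C = 9, N = 21 → Tm = 64.9 + 41·(9 − 16.4)/21 = 50.5°C.
Reverse: G+C = 8, N = 20 → Tm = 64.9 + 41·(8 − 16.4)/20 = 47.7°C.
|ΔTm| = |50.5 − 47.7| = 2.8°C, ≤ 5.3°C.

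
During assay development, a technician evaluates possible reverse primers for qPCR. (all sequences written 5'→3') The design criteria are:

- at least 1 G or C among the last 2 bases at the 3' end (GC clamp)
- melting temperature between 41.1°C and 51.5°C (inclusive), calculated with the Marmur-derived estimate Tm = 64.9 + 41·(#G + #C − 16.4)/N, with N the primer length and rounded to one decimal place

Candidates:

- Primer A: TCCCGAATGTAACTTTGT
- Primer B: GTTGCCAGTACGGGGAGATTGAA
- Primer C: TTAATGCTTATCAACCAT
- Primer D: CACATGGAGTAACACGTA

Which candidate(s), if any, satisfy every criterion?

Primer A only.

Primer A (18 nt, A=4 T=7 G=3 C=4): 3' end GT has 1 G/C ✓; Tm = 64.9 + 41·(7 − 16.4)/18 = 43.5°C ✓ — passes.
Primer B (23 nt, A=6 T=5 G=9 C=3): 3' end AA has 0 G/C, need ≥1 ✗; Tm = 64.9 + 41·(12 − 16.4)/23 = 57.1°C, outside 41.1–51.5°C ✗ — fails.
Primer C (18 nt, A=6 T=7 G=1 C=4): 3' end AT has 0 G/C, need ≥1 ✗; Tm = 64.9 + 41·(5 − 16.4)/18 = 38.9°C, outside 41.1–51.5°C ✗ — fails.
Primer D (18 nt, A=7 T=3 G=4 C=4): 3' end TA has 0 G/C, need ≥1 ✗; Tm = 64.9 + 41·(8 − 16.4)/18 = 45.8°C ✓ — fails.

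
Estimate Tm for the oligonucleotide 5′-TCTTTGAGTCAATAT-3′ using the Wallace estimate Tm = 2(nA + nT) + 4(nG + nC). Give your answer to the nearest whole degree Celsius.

Base counts: A=4, T=7, G=2, C=2 (length 15).
Tm = 2·(4+7) + 4·(2+2) = 2·11 + 4·4 = 22 + 16 = 38°C.

38°C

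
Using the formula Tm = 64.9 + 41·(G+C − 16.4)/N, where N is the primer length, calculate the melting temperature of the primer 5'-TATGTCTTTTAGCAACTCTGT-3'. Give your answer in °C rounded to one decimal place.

Base counts: A=4, T=10, G=3, C=4; G+C = 7, N = 21.
Tm = 64.9 + 41·(7 − 16.4)/21 = 64.9 + -385.40/21 = 46.5°C.

46.5°C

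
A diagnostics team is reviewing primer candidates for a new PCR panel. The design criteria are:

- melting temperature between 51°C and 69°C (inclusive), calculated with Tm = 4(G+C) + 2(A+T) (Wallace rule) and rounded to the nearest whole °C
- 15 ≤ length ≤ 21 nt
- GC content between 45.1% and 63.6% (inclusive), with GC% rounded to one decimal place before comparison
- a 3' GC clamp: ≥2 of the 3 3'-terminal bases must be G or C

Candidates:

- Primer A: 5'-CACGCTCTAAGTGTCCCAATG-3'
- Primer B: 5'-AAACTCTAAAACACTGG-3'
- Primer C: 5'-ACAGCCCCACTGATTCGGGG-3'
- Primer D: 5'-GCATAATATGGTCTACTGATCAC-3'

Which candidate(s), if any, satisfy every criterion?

None of the candidates satisfy all criteria.

Primer A (21 nt, A=5 T=5 G=4 C=7): Tm = 2·10 + 4·11 = 64°C ✓; length 21 ✓; GC 11/21 = 52.4% ✓; 3' end ATG has 1 G/C, need ≥2 ✗ — fails.
Primer B (17 nt, A=8 T=3 G=2 C=4): Tm = 2·11 + 4·6 = 46°C, outside 51–69°C ✗; length 17 ✓; GC 6/17 = 35.3%, outside 45.1–63.6% ✗; 3' end TGG has 2 G/C ✓ — fails.
Primer C (20 nt, A=4 T=3 G=6 C=7): Tm = 2·7 + 4·13 = 66°C ✓; length 20 ✓; GC 13/20 = 65.0%, outside 45.1–63.6% ✗; 3' end GGG has 3 G/C ✓ — fails.
Primer D (23 nt, A=7 T=7 G=4 C=5): Tm = 2·14 + 4·9 = 64°C ✓; length 23, outside 15–21 ✗; GC 9/23 = 39.1%, outside 45.1–63.6% ✗; 3' end CAC has 2 G/C ✓ — fails.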